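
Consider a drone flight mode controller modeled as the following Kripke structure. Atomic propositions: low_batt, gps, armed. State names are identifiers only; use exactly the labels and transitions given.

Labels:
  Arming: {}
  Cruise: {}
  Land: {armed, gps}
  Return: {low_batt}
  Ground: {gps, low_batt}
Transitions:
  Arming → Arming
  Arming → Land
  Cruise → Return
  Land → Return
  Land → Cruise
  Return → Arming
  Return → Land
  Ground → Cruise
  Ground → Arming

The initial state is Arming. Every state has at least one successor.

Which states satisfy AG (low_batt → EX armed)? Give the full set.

States satisfying low_batt → EX armed: {Arming, Cruise, Land, Return}.
States satisfying AG (low_batt → EX armed): {Arming, Cruise, Land, Return}.

{Arming, Cruise, Land, Return}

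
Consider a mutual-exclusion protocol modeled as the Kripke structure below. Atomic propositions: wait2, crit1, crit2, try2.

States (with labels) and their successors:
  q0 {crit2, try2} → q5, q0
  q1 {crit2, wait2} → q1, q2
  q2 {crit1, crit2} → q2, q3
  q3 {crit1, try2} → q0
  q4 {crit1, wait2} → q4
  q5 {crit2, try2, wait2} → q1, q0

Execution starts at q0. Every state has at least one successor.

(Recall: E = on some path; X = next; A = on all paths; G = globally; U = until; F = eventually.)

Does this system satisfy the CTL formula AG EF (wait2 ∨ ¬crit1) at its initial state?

Yes

States satisfying EF (wait2 ∨ ¬crit1): {q0, q1, q2, q3, q4, q5}.
States satisfying AG EF (wait2 ∨ ¬crit1): {q0, q1, q2, q3, q4, q5}.
Every state reachable from q0 satisfies EF (wait2 ∨ ¬crit1).
q0 ∈ Sat(AG EF (wait2 ∨ ¬crit1)).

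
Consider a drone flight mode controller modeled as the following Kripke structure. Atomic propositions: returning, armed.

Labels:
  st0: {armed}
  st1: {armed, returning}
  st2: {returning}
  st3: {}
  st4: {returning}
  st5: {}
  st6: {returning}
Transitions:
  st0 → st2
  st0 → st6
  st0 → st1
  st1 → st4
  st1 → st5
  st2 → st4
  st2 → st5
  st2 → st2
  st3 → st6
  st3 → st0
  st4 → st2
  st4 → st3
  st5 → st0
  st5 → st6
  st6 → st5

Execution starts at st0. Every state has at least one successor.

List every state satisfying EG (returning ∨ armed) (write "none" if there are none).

States satisfying returning ∨ armed: {st0, st1, st2, st4, st6}.
States satisfying EG (returning ∨ armed): {st0, st1, st2, st4}.

{st0, st1, st2, st4}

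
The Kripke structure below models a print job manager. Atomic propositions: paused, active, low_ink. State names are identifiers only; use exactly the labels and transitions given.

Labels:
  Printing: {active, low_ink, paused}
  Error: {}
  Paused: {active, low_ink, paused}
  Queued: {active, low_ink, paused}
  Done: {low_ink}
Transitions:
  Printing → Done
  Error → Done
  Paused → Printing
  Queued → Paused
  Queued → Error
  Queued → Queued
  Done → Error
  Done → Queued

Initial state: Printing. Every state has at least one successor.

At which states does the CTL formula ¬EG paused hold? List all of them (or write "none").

{Printing, Error, Paused, Done}

States satisfying paused: {Printing, Paused, Queued}.
States satisfying EG paused: {Queued}.
States satisfying ¬EG paused: {Printing, Error, Paused, Done}.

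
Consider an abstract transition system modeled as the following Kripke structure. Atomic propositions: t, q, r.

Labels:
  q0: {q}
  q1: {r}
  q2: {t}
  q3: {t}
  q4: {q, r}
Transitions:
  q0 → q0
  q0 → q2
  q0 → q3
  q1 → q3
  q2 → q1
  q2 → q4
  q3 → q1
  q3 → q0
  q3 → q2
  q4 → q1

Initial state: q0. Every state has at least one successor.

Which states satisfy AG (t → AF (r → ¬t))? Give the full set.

States satisfying t → AF (r → ¬t): {q0, q1, q2, q3, q4}.
States satisfying AG (t → AF (r → ¬t)): {q0, q1, q2, q3, q4}.

{q0, q1, q2, q3, q4}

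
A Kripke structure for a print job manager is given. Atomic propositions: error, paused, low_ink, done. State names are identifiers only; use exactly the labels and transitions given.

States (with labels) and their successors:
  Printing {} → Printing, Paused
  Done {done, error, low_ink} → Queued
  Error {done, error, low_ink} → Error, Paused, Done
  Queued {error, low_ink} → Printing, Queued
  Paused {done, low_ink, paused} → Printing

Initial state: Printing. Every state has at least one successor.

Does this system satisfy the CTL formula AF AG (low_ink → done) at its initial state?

Yes

States satisfying AG (low_ink → done): {Printing, Paused}.
States satisfying AF AG (low_ink → done): {Printing, Paused}.
Printing ∈ Sat(AF AG (low_ink → done)).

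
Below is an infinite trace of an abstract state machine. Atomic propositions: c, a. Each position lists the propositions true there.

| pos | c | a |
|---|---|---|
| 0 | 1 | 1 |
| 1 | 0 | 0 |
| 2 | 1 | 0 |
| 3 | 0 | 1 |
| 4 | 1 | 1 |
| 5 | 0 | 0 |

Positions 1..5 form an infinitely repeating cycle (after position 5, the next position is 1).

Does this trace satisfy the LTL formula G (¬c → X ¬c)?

¬c → X ¬c must hold at every position from 0 onward. It fails at position 1, so G (¬c → X ¬c) is false.
Positions where ¬c holds: 1, 3, 5.
Check X ¬c at each: 1→fails, 3→fails, 5→ok.

Violated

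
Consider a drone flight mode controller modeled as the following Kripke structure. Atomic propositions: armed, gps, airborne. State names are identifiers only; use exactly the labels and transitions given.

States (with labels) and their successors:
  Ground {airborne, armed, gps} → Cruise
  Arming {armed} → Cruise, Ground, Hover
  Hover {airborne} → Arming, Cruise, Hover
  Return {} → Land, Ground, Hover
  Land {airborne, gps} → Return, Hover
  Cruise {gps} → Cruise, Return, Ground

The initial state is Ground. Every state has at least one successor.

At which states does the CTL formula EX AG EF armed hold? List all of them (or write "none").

{Ground, Arming, Hover, Return, Land, Cruise}

States satisfying AG EF armed: {Ground, Arming, Hover, Return, Land, Cruise}.
States satisfying EX AG EF armed: {Ground, Arming, Hover, Return, Land, Cruise}.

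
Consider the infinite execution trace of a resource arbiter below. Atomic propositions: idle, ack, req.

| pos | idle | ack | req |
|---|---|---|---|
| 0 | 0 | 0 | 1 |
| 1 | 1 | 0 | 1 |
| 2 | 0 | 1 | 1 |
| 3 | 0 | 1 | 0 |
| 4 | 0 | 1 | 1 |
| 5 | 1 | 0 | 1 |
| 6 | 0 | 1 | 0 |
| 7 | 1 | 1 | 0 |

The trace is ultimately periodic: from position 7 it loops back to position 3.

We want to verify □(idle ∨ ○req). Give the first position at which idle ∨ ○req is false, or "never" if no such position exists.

2

Check idle ∨ ○req at each position in order: 0 ✓, 1 ✓.
At position 2 the labels are {ack, req} and the next position 3 has {ack}, so idle ∨ ○req is false there. This is the first violation.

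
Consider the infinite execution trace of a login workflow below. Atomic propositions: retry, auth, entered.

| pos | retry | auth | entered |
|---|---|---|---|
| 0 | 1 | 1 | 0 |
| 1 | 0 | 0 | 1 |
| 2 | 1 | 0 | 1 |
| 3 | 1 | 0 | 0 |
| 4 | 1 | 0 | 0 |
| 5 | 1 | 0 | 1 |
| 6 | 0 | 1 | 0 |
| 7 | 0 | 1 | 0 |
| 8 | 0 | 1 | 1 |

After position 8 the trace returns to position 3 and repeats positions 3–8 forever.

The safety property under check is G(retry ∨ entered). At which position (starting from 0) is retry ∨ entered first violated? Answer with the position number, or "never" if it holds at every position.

Check retry ∨ entered at each position in order: 0 ✓, 1 ✓, 2 ✓, 3 ✓, 4 ✓, 5 ✓.
At position 6 the labels are {auth}, so retry ∨ entered is false there. This is the first violation.

6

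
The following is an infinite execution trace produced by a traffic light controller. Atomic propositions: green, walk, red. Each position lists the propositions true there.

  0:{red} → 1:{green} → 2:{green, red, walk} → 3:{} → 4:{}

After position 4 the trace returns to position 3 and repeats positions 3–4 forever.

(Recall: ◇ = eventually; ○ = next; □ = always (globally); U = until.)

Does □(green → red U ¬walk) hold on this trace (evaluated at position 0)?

green → red U ¬walk holds at every position 0..4, and those are all positions ever visited, so □(green → red U ¬walk) holds.
Positions where green holds: 1, 2.
Check red U ¬walk at each: 1→ok, 2→ok.

Holds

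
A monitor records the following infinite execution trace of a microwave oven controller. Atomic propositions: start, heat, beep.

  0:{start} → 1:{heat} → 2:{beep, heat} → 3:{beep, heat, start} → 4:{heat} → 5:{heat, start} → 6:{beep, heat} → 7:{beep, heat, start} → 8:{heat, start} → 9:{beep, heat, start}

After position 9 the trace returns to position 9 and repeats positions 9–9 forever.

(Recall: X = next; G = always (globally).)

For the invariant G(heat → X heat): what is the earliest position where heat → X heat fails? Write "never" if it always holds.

heat → X heat holds at every position 0..9, and those are all the positions the trace ever visits, so the invariant G(heat → X heat) is never violated.

never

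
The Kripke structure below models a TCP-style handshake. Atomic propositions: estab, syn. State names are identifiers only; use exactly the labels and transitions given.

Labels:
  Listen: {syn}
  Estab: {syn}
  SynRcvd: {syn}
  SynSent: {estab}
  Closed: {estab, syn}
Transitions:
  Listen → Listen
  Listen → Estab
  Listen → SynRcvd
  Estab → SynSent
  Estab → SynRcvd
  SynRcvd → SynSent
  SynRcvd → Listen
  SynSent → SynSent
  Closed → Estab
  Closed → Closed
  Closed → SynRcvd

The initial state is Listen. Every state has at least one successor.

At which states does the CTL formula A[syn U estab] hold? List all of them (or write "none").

States satisfying syn: {Listen, Estab, SynRcvd, Closed}.
States satisfying estab: {SynSent, Closed}.
States satisfying A[syn U estab]: {SynSent, Closed}.

{SynSent, Closed}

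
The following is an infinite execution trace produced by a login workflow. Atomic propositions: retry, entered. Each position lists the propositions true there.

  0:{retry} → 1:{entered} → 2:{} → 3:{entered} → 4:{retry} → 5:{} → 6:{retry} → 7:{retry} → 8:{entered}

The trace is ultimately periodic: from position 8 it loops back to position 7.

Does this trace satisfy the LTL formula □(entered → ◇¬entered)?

entered → ◇¬entered holds at every position 0..8, and those are all positions ever visited, so □(entered → ◇¬entered) holds.
Positions where entered holds: 1, 3, 8.
Check ◇¬entered at each: 1→ok, 3→ok, 8→ok.

Satisfied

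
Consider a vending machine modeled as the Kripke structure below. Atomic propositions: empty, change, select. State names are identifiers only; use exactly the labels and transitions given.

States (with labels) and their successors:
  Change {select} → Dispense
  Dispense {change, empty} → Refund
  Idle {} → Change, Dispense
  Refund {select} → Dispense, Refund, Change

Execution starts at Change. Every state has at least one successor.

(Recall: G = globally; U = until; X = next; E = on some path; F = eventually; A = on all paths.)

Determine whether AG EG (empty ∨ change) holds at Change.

States satisfying EG (empty ∨ change): ∅.
States satisfying AG EG (empty ∨ change): ∅.
Change is reachable from Change and violates EG (empty ∨ change), so AG fails at Change.
Change ∉ Sat(AG EG (empty ∨ change)).

No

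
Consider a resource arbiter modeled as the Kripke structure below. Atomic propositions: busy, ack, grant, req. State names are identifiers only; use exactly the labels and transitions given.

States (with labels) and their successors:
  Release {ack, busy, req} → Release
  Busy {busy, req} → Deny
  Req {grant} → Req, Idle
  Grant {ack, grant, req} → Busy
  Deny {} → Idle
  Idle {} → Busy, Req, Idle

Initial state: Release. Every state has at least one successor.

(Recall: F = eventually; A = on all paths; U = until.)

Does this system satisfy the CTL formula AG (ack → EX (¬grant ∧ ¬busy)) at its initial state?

Violated

States satisfying ack → EX (¬grant ∧ ¬busy): {Busy, Req, Deny, Idle}.
States satisfying AG (ack → EX (¬grant ∧ ¬busy)): {Busy, Req, Deny, Idle}.
Release is reachable from Release and violates ack → EX (¬grant ∧ ¬busy), so AG fails at Release.
Release ∉ Sat(AG (ack → EX (¬grant ∧ ¬busy))).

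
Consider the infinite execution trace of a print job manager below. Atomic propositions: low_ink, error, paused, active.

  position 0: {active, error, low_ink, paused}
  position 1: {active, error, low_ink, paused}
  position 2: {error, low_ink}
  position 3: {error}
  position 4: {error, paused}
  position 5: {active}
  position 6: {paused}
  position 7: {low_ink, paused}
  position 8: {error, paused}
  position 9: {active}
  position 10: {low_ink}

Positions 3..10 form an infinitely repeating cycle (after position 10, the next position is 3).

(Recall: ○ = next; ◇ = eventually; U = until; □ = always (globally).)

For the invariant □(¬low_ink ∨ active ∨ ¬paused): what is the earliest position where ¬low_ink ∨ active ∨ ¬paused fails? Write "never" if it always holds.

Check ¬low_ink ∨ active ∨ ¬paused at each position in order: 0 ✓, 1 ✓, 2 ✓, 3 ✓, 4 ✓, 5 ✓, 6 ✓.
At position 7 the labels are {low_ink, paused}, so ¬low_ink ∨ active ∨ ¬paused is false there. This is the first violation.

7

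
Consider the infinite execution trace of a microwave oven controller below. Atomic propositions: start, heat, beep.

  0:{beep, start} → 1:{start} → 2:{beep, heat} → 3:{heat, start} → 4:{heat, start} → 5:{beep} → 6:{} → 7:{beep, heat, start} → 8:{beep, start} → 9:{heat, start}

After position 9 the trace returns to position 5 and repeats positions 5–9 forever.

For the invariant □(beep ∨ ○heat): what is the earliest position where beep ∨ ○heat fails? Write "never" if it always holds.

4

Check beep ∨ ○heat at each position in order: 0 ✓, 1 ✓, 2 ✓, 3 ✓.
At position 4 the labels are {heat, start} and the next position 5 has {beep}, so beep ∨ ○heat is false there. This is the first violation.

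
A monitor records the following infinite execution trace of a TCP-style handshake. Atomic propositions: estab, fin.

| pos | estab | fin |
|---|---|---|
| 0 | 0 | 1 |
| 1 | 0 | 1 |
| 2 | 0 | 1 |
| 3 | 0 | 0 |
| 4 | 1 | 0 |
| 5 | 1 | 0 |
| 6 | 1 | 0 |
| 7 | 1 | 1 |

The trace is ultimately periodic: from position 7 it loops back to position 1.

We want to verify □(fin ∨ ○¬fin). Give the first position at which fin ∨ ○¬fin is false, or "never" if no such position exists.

Check fin ∨ ○¬fin at each position in order: 0 ✓, 1 ✓, 2 ✓, 3 ✓, 4 ✓, 5 ✓.
At position 6 the labels are {estab} and the next position 7 has {estab, fin}, so fin ∨ ○¬fin is false there. This is the first violation.

6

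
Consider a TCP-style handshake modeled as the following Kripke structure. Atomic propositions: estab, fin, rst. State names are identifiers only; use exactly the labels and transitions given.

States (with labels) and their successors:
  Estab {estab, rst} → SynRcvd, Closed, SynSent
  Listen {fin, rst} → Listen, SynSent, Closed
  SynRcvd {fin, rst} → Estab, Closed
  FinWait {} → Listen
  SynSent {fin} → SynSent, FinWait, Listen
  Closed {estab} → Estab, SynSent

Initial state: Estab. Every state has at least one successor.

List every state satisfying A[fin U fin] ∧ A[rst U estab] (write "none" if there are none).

States satisfying fin: {Listen, SynRcvd, SynSent}.
States satisfying A[fin U fin]: {Listen, SynRcvd, SynSent}.
States satisfying rst: {Estab, Listen, SynRcvd}.
States satisfying estab: {Estab, Closed}.
States satisfying A[rst U estab]: {Estab, SynRcvd, Closed}.
States satisfying A[fin U fin] ∧ A[rst U estab]: {SynRcvd}.

{SynRcvd}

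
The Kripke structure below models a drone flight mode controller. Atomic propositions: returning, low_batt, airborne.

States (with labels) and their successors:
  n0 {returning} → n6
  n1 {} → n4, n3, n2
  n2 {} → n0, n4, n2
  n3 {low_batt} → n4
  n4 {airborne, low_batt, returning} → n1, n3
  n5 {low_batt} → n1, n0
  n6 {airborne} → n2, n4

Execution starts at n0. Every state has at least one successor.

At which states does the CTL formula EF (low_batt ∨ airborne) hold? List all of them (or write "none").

States satisfying low_batt ∨ airborne: {n3, n4, n5, n6}.
States satisfying EF (low_batt ∨ airborne): {n0, n1, n2, n3, n4, n5, n6}.

{n0, n1, n2, n3, n4, n5, n6}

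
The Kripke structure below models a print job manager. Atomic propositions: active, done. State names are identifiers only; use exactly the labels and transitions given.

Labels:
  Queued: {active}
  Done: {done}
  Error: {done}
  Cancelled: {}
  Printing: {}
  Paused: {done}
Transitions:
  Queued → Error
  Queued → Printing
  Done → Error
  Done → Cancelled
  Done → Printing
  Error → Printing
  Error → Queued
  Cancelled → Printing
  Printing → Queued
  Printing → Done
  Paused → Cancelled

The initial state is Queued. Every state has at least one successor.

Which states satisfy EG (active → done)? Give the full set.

States satisfying active → done: {Done, Error, Cancelled, Printing, Paused}.
States satisfying EG (active → done): {Done, Error, Cancelled, Printing, Paused}.

{Done, Error, Cancelled, Printing, Paused}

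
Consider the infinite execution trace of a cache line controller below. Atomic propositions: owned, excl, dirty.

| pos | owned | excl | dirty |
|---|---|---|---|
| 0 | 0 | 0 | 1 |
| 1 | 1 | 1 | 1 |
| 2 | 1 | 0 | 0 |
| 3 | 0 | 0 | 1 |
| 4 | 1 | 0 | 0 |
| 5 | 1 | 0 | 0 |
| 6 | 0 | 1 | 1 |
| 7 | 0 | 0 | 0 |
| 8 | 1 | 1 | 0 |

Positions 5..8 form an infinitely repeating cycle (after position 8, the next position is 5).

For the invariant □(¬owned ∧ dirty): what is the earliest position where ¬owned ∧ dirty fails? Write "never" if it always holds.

1

Check ¬owned ∧ dirty at each position in order: 0 ✓.
At position 1 the labels are {dirty, excl, owned}, so ¬owned ∧ dirty is false there. This is the first violation.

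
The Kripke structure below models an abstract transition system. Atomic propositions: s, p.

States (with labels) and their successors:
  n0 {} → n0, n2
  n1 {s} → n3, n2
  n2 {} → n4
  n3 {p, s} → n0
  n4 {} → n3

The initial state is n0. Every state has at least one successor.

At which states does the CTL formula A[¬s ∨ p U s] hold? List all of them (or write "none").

States satisfying ¬s ∨ p: {n0, n2, n3, n4}.
States satisfying s: {n1, n3}.
States satisfying A[¬s ∨ p U s]: {n1, n2, n3, n4}.

{n1, n2, n3, n4}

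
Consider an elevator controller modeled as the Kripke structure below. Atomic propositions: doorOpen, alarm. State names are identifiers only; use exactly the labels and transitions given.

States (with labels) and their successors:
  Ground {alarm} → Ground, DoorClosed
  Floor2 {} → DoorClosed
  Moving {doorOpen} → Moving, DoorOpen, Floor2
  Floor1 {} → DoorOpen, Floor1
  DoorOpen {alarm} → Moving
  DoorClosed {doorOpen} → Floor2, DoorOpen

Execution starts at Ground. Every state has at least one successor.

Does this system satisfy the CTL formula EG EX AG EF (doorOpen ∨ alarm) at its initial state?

States satisfying EX AG EF (doorOpen ∨ alarm): {Ground, Floor2, Moving, Floor1, DoorOpen, DoorClosed}.
States satisfying EG EX AG EF (doorOpen ∨ alarm): {Ground, Floor2, Moving, Floor1, DoorOpen, DoorClosed}.
Ground ∈ Sat(EG EX AG EF (doorOpen ∨ alarm)).

Holds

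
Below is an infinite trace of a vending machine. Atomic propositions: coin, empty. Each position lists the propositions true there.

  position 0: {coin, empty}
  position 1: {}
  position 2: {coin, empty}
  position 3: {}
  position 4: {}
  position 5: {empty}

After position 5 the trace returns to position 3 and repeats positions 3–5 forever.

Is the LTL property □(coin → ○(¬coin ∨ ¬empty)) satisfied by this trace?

Yes

coin → ○(¬coin ∨ ¬empty) holds at every position 0..5, and those are all positions ever visited, so □(coin → ○(¬coin ∨ ¬empty)) holds.
Positions where coin holds: 0, 2.
Check ○(¬coin ∨ ¬empty) at each: 0→ok, 2→ok.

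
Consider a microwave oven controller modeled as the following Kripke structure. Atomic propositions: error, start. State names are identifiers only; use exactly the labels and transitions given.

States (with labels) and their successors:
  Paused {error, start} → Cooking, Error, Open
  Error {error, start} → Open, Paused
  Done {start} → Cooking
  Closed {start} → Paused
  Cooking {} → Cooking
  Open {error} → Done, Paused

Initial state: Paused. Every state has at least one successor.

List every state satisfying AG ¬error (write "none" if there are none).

States satisfying ¬error: {Done, Closed, Cooking}.
States satisfying AG ¬error: {Done, Cooking}.

{Done, Cooking}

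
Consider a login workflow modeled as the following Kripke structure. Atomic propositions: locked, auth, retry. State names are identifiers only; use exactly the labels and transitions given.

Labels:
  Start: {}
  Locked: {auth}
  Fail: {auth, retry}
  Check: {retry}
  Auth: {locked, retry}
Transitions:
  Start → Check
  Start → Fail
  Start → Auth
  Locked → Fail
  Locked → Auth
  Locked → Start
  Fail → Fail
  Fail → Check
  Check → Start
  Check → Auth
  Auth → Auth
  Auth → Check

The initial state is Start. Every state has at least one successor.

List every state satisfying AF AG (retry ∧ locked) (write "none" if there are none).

States satisfying AG (retry ∧ locked): ∅.
States satisfying AF AG (retry ∧ locked): ∅.

none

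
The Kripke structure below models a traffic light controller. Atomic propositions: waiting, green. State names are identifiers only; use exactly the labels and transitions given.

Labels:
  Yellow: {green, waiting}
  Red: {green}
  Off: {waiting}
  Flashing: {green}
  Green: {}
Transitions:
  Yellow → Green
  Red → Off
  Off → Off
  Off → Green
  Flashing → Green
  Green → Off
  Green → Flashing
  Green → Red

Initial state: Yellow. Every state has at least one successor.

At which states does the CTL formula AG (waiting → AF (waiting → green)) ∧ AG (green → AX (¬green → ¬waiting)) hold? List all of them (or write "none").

States satisfying waiting → AF (waiting → green): {Yellow, Red, Flashing, Green}.
States satisfying AG (waiting → AF (waiting → green)): ∅.
States satisfying green → AX (¬green → ¬waiting): {Yellow, Off, Flashing, Green}.
States satisfying AG (green → AX (¬green → ¬waiting)): ∅.
States satisfying AG (waiting → AF (waiting → green)) ∧ AG (green → AX (¬green → ¬waiting)): ∅.

none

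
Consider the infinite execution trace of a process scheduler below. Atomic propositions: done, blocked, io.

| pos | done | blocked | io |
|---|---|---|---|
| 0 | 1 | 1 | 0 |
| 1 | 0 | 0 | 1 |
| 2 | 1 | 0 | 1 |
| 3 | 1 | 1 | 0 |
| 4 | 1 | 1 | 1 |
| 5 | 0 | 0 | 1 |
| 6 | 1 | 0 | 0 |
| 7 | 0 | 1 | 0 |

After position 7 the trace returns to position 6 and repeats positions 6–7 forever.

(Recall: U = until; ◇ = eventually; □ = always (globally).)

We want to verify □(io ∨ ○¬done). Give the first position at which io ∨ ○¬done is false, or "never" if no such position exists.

Check io ∨ ○¬done at each position in order: 0 ✓, 1 ✓, 2 ✓.
At position 3 the labels are {blocked, done} and the next position 4 has {blocked, done, io}, so io ∨ ○¬done is false there. This is the first violation.

3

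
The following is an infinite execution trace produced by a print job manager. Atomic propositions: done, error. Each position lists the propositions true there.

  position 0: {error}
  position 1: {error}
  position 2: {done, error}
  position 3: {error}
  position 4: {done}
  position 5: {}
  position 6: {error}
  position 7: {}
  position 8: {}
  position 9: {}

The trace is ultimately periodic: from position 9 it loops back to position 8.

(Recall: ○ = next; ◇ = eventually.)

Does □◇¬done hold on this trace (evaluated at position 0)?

Holds

◇¬done holds at every position 0..9, and those are all positions ever visited, so □◇¬done holds.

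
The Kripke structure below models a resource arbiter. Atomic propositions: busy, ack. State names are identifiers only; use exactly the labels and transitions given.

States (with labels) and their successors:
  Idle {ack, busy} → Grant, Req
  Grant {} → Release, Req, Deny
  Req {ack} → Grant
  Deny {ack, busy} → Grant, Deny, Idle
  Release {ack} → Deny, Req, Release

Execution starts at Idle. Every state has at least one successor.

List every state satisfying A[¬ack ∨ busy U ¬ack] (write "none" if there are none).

States satisfying ¬ack ∨ busy: {Idle, Grant, Deny}.
States satisfying ¬ack: {Grant}.
States satisfying A[¬ack ∨ busy U ¬ack]: {Grant}.

{Grant}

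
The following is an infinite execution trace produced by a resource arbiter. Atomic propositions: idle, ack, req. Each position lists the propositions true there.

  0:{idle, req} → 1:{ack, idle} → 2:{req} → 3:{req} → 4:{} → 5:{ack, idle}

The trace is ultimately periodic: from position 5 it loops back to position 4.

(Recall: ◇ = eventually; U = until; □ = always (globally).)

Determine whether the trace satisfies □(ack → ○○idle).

Violated

ack → ○○idle must hold at every position from 0 onward. It fails at position 1, so □(ack → ○○idle) is false.
Positions where ack holds: 1, 5.
Check ○○idle at each: 1→fails, 5→ok.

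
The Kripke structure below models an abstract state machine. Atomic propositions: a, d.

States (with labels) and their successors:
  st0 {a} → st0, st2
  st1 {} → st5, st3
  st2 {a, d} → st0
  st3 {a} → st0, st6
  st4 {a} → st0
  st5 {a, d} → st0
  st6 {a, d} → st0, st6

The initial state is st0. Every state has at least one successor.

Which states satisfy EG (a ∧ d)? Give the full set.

{st6}

States satisfying a ∧ d: {st2, st5, st6}.
States satisfying EG (a ∧ d): {st6}.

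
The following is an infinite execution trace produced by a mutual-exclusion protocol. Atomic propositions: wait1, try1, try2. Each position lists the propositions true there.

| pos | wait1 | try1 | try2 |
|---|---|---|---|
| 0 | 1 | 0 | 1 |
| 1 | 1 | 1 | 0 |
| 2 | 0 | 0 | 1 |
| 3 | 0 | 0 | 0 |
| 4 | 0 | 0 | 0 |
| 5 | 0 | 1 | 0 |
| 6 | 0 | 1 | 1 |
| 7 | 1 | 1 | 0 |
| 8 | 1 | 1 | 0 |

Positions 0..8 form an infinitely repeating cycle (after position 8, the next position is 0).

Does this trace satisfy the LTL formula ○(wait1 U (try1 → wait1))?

Holds

The position after 0 is 1; wait1 U (try1 → wait1) is true there.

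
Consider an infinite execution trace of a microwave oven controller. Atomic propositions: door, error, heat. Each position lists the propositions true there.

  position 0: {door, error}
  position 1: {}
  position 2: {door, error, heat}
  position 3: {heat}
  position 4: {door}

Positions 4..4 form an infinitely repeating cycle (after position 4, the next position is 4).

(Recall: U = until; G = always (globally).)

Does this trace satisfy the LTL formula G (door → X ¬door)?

Does not hold

door → X ¬door must hold at every position from 0 onward. It fails at position 4, so G (door → X ¬door) is false.
Positions where door holds: 0, 2, 4.
Check X ¬door at each: 0→ok, 2→ok, 4→fails.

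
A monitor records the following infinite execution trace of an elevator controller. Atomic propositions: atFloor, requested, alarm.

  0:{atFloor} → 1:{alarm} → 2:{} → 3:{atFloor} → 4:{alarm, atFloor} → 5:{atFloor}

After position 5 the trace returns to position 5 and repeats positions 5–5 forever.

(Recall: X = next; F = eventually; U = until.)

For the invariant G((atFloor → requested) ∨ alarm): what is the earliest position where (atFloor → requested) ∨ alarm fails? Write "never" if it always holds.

At position 0 the labels are {atFloor}, so (atFloor → requested) ∨ alarm is false there. This is the first violation.

0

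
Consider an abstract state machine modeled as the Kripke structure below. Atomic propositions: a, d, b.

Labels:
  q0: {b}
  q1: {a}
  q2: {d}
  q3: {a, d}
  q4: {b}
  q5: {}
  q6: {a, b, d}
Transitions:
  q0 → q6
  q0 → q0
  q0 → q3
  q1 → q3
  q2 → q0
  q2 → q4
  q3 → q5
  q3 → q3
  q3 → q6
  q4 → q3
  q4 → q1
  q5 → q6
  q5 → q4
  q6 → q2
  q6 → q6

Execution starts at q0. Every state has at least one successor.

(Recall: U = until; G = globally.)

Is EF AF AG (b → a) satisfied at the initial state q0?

Does not hold

States satisfying AF AG (b → a): ∅.
States satisfying EF AF AG (b → a): ∅.
No suitable path/successor from q0 witnesses the formula.
q0 ∉ Sat(EF AF AG (b → a)).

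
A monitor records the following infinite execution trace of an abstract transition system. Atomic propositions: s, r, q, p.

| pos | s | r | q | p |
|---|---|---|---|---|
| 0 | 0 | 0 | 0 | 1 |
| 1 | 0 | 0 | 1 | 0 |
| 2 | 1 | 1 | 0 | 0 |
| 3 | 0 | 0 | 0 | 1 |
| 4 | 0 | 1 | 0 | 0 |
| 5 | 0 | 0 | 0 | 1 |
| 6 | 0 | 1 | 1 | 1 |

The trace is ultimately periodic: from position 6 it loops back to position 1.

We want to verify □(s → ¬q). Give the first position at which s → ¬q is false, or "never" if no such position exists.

never

s → ¬q holds at every position 0..6, and those are all the positions the trace ever visits, so the invariant □(s → ¬q) is never violated.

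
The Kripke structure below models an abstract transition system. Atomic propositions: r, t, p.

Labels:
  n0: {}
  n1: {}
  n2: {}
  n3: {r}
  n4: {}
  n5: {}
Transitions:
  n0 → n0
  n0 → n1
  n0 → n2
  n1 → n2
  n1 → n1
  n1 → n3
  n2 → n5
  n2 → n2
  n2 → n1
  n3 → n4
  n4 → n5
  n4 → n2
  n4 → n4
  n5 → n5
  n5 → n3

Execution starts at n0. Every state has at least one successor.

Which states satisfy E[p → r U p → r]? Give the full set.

{n0, n1, n2, n3, n4, n5}

States satisfying p → r: {n0, n1, n2, n3, n4, n5}.
States satisfying E[p → r U p → r]: {n0, n1, n2, n3, n4, n5}.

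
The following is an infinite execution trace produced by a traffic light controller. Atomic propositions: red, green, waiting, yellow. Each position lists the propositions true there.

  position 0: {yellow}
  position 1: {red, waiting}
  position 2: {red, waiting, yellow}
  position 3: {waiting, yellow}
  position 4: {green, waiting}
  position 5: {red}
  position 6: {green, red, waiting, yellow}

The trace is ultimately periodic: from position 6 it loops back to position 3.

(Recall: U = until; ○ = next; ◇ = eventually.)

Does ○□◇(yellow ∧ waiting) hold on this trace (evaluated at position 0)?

The position after 0 is 1; □◇(yellow ∧ waiting) is true there.

Satisfied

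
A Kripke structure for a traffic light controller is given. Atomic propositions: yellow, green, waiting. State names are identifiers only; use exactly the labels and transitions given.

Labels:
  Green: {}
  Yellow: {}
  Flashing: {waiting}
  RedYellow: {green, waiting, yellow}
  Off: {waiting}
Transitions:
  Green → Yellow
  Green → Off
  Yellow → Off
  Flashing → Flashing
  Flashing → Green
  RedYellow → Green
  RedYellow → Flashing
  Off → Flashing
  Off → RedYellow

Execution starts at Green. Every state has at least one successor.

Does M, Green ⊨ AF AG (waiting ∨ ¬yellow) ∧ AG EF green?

States satisfying AG (waiting ∨ ¬yellow): {Green, Yellow, Flashing, RedYellow, Off}.
States satisfying AF AG (waiting ∨ ¬yellow): {Green, Yellow, Flashing, RedYellow, Off}.
States satisfying EF green: {Green, Yellow, Flashing, RedYellow, Off}.
States satisfying AG EF green: {Green, Yellow, Flashing, RedYellow, Off}.
States satisfying AF AG (waiting ∨ ¬yellow) ∧ AG EF green: {Green, Yellow, Flashing, RedYellow, Off}.
Green ∈ Sat(AF AG (waiting ∨ ¬yellow) ∧ AG EF green).

Holds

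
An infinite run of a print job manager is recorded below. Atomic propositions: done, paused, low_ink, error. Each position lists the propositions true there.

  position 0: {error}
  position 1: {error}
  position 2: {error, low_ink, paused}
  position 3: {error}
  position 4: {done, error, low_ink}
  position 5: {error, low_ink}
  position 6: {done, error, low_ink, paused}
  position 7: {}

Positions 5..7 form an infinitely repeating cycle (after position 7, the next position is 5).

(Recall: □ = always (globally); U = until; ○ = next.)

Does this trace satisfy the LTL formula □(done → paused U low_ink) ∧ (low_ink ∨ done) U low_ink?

Does not hold

done → paused U low_ink holds at every position 0..7, and those are all positions ever visited, so □(done → paused U low_ink) holds.
Positions where done holds: 4, 6.
Check paused U low_ink at each: 4→ok, 6→ok.
Walking from position 0: at position 0, low_ink has not yet held and low_ink ∨ done fails, so (low_ink ∨ done) U low_ink is false.
At position 0: □(done → paused U low_ink) is true; (low_ink ∨ done) U low_ink is false; so □(done → paused U low_ink) ∧ (low_ink ∨ done) U low_ink is false.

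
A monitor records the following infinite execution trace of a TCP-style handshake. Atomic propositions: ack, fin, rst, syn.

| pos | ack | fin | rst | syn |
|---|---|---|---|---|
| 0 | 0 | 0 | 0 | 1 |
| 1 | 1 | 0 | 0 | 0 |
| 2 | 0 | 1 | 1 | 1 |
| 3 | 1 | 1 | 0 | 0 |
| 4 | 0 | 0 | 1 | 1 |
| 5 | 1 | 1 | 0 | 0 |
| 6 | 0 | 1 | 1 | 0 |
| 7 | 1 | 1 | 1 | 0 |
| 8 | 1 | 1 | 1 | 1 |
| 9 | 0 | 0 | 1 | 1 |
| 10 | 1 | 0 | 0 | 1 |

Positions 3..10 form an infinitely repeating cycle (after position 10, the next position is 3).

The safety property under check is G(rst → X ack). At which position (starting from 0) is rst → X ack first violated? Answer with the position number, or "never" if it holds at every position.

8

Check rst → X ack at each position in order: 0 ✓, 1 ✓, 2 ✓, 3 ✓, 4 ✓, 5 ✓, 6 ✓, 7 ✓.
At position 8 the labels are {ack, fin, rst, syn} and the next position 9 has {rst, syn}, so rst → X ack is false there. This is the first violation.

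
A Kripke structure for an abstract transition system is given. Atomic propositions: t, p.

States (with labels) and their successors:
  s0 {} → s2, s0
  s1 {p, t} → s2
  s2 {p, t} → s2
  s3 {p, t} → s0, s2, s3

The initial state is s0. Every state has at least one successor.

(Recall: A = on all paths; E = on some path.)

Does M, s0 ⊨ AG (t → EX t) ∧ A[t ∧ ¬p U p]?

No

States satisfying t → EX t: {s0, s1, s2, s3}.
States satisfying AG (t → EX t): {s0, s1, s2, s3}.
States satisfying t ∧ ¬p: ∅.
States satisfying p: {s1, s2, s3}.
States satisfying A[t ∧ ¬p U p]: {s1, s2, s3}.
States satisfying AG (t → EX t) ∧ A[t ∧ ¬p U p]: {s1, s2, s3}.
s0 ∉ Sat(AG (t → EX t) ∧ A[t ∧ ¬p U p]).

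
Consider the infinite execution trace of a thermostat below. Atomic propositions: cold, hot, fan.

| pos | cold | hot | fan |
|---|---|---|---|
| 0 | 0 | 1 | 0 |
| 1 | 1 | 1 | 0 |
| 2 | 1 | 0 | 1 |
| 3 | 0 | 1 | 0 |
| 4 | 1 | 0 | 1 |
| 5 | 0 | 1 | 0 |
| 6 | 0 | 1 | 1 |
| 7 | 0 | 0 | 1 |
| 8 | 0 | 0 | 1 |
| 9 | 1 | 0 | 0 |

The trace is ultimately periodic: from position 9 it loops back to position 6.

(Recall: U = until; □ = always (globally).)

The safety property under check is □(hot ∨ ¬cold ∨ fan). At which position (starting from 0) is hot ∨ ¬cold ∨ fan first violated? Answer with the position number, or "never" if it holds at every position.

9

Check hot ∨ ¬cold ∨ fan at each position in order: 0 ✓, 1 ✓, 2 ✓, 3 ✓, 4 ✓, 5 ✓, 6 ✓, 7 ✓, 8 ✓.
At position 9 the labels are {cold}, so hot ∨ ¬cold ∨ fan is false there. This is the first violation.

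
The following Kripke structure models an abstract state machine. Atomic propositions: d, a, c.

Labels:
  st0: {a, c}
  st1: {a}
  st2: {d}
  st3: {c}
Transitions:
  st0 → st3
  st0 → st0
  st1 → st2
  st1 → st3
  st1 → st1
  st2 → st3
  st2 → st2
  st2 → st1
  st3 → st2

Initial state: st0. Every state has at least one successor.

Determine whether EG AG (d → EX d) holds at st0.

Holds

States satisfying AG (d → EX d): {st0, st1, st2, st3}.
States satisfying EG AG (d → EX d): {st0, st1, st2, st3}.
st0 ∈ Sat(EG AG (d → EX d)).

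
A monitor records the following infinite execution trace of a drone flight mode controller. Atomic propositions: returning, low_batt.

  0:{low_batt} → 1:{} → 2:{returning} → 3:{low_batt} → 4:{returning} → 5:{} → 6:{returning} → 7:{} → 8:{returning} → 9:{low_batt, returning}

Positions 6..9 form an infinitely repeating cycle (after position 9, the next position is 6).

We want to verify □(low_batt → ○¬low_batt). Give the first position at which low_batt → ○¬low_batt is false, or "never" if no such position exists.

never

low_batt → ○¬low_batt holds at every position 0..9, and those are all the positions the trace ever visits, so the invariant □(low_batt → ○¬low_batt) is never violated.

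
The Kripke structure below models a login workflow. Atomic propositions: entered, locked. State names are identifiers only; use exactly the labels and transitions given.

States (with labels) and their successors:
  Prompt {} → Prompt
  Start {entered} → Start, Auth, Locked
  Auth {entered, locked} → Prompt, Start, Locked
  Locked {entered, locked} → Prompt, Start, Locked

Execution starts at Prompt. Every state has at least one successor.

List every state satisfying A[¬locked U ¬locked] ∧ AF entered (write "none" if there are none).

States satisfying ¬locked: {Prompt, Start}.
States satisfying A[¬locked U ¬locked]: {Prompt, Start}.
States satisfying entered: {Start, Auth, Locked}.
States satisfying AF entered: {Start, Auth, Locked}.
States satisfying A[¬locked U ¬locked] ∧ AF entered: {Start}.

{Start}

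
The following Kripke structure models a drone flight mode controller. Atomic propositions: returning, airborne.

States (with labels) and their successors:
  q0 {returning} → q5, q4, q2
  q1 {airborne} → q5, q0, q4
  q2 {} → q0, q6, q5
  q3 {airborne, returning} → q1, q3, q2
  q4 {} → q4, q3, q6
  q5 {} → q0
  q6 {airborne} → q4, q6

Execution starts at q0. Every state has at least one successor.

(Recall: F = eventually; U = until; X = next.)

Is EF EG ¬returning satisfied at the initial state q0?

States satisfying EG ¬returning: {q1, q2, q4, q6}.
States satisfying EF EG ¬returning: {q0, q1, q2, q3, q4, q5, q6}.
Some path from q0 reaches a state where EG ¬returning holds.
q0 ∈ Sat(EF EG ¬returning).

Yes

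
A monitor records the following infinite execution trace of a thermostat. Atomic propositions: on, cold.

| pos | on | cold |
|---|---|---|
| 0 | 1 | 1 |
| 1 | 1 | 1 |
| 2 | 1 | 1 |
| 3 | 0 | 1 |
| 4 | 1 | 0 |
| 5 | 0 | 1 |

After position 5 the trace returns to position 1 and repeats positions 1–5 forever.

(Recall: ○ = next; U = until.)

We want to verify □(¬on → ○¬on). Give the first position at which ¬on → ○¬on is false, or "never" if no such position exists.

Check ¬on → ○¬on at each position in order: 0 ✓, 1 ✓, 2 ✓.
At position 3 the labels are {cold} and the next position 4 has {on}, so ¬on → ○¬on is false there. This is the first violation.

3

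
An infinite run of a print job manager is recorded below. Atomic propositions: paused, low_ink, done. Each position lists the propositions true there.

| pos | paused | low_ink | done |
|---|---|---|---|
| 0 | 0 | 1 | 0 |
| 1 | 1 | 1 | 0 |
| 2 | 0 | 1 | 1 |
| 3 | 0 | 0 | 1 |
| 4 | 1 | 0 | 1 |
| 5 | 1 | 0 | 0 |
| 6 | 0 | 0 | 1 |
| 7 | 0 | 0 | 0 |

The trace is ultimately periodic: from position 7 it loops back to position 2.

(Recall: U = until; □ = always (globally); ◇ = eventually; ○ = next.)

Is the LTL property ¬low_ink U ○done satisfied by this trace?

Does not hold

Walking from position 0: at position 0, ○done has not yet held and ¬low_ink fails, so ¬low_ink U ○done is false.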